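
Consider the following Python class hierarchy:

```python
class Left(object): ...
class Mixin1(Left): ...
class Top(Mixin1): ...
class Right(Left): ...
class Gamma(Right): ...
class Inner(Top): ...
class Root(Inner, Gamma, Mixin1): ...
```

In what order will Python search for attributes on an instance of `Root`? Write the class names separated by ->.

L[Root] = Root + merge(L[Inner], L[Gamma], L[Mixin1], [Inner Gamma Mixin1])
  take Inner:  [Inner Top Mixin1 Left object] + [Gamma Right Left object] + [Mixin1 Left object] + [Inner Gamma Mixin1]
  take Top:  [Top Mixin1 Left object] + [Gamma Right Left object] + [Mixin1 Left object] + [Gamma Mixin1]
  take Gamma:  [Mixin1 Left object] + [Gamma Right Left object] + [Mixin1 Left object] + [Gamma Mixin1]
  take Mixin1:  [Mixin1 Left object] + [Right Left object] + [Mixin1 Left object] + [Mixin1]
  take Right:  [Left object] + [Right Left object] + [Left object]
  take Left:  [Left object] + [Left object] + [Left object]
  take object:  [object] + [object] + [object]

Root -> Inner -> Top -> Gamma -> Mixin1 -> Right -> Left -> object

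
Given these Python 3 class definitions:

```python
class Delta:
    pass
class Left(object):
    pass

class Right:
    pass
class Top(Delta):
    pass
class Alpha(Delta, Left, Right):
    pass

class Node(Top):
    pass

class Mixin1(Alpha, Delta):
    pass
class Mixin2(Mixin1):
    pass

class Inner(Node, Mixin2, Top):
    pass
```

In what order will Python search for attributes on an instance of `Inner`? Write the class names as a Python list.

[Inner, Node, Mixin2, Top, Mixin1, Alpha, Delta, Left, Right, object]

L[Inner] = Inner + merge(L[Node], L[Mixin2], L[Top], [Node Mixin2 Top])
  take Node:  [Node Top Delta object] + [Mixin2 Mixin1 Alpha Delta Left Right object] + [Top Delta object] + [Node Mixin2 Top]
  take Mixin2:  [Top Delta object] + [Mixin2 Mixin1 Alpha Delta Left Right object] + [Top Delta object] + [Mixin2 Top]
  take Top:  [Top Delta object] + [Mixin1 Alpha Delta Left Right object] + [Top Delta object] + [Top]
  take Mixin1:  [Delta object] + [Mixin1 Alpha Delta Left Right object] + [Delta object]
  take Alpha:  [Delta object] + [Alpha Delta Left Right object] + [Delta object]
  take Delta:  [Delta object] + [Delta Left Right object] + [Delta object]
  take Left:  [object] + [Left Right object] + [object]
  take Right:  [object] + [Right object] + [object]
  take object:  [object] + [object] + [object]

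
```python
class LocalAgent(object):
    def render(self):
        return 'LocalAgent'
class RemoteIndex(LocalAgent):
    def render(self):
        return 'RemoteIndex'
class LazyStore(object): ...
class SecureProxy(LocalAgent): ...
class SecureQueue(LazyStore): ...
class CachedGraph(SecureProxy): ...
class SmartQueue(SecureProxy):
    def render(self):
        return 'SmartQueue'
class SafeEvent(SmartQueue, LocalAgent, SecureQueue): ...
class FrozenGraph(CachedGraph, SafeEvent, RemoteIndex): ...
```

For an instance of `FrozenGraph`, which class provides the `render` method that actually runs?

SmartQueue

L[FrozenGraph] = FrozenGraph + merge(L[CachedGraph], L[SafeEvent], L[RemoteIndex], [CachedGraph SafeEvent RemoteIndex])
  take CachedGraph:  [CachedGraph SecureProxy LocalAgent object] + [SafeEvent SmartQueue SecureProxy LocalAgent SecureQueue LazyStore object] + [RemoteIndex LocalAgent object] + [CachedGraph SafeEvent RemoteIndex]
  take SafeEvent:  [SecureProxy LocalAgent object] + [SafeEvent SmartQueue SecureProxy LocalAgent SecureQueue LazyStore object] + [RemoteIndex LocalAgent object] + [SafeEvent RemoteIndex]
  take SmartQueue:  [SecureProxy LocalAgent object] + [SmartQueue SecureProxy LocalAgent SecureQueue LazyStore object] + [RemoteIndex LocalAgent object] + [RemoteIndex]
  take SecureProxy:  [SecureProxy LocalAgent object] + [SecureProxy LocalAgent SecureQueue LazyStore object] + [RemoteIndex LocalAgent object] + [RemoteIndex]
  take RemoteIndex:  [LocalAgent object] + [LocalAgent SecureQueue LazyStore object] + [RemoteIndex LocalAgent object] + [RemoteIndex]
  take LocalAgent:  [LocalAgent object] + [LocalAgent SecureQueue LazyStore object] + [LocalAgent object]
  take SecureQueue:  [object] + [SecureQueue LazyStore object] + [object]
  take LazyStore:  [object] + [LazyStore object] + [object]
  take object:  [object] + [object] + [object]
MRO: FrozenGraph CachedGraph SafeEvent SmartQueue SecureProxy RemoteIndex LocalAgent SecureQueue LazyStore object
render is defined in: LocalAgent, RemoteIndex, SmartQueue. First along the MRO is SmartQueue.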